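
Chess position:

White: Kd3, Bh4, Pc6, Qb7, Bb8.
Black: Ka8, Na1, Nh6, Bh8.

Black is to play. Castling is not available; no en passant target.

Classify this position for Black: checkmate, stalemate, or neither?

Black to move; black king on a8.
In check: yes, from the white queen on b7.
King squares — a7: attacked by Qb7; b7: attacked by Pc6; b8: attacked by Qb7.
Legal moves for Black: none.
In check with no legal moves → checkmate.

checkmate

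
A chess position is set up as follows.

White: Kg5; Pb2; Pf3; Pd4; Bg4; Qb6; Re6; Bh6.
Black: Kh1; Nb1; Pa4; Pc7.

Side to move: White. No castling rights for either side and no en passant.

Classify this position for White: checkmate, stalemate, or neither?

neither

White to move; white king on g5.
In check: no.
Legal moves for White include: Bf8, Bg7, Re8, Re7, Rg6, Rf6, Rd6, Rc6, Re5, Re4, Re3, Re2, Re1+, Qb8, Qxc7, Qb7, Qa7, Qd6, ... (list truncated; more exist).
White has legal moves and is not in check → neither.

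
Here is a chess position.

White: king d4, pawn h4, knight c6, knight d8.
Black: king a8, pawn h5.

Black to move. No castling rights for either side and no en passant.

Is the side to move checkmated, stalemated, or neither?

stalemate

Black to move; black king on a8.
In check: no.
King squares — a7: attacked by Nc6; b7: attacked by Nd8; b8: attacked by Nc6.
Legal moves for Black: none.
Not in check and no legal moves → stalemate.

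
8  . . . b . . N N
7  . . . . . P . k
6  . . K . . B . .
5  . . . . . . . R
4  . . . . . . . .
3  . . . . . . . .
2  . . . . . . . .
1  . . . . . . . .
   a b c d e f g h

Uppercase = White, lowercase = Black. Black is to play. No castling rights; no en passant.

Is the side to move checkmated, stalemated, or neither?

Black to move; black king on h7.
In check: yes, from the white rook on h5.
King squares — g6: attacked by Nh8; h6: attacked by Rh5; g7: attacked by Bf6; g8: attacked by Pf7; h8: attacked by Rh5.
Legal moves for Black: none.
In check with no legal moves → checkmate.

checkmate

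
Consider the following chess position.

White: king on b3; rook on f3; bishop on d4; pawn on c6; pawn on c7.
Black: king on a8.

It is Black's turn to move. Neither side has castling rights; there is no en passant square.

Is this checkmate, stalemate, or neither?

Black to move; black king on a8.
In check: no.
King squares — a7: attacked by Bd4; b7: attacked by Pc6; b8: attacked by Pc7.
Legal moves for Black: none.
Not in check and no legal moves → stalemate.

stalemate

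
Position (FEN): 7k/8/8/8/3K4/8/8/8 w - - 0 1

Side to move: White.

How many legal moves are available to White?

8

White to move; king on d4.
In check: no.
Legal moves: Ke5, Kd5, Kc5, Ke4, Kc4, Ke3, Kd3, Kc3.
Count: 8.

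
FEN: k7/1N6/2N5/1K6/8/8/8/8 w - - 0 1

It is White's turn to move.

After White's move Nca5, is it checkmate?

After Nca5: black king on a8; in check: no.
Black is not in check, so this cannot be checkmate.

no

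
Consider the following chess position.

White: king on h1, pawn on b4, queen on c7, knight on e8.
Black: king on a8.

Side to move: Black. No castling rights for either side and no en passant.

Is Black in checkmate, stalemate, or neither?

Black to move; black king on a8.
In check: no.
King squares — a7: attacked by Qc7; b7: attacked by Qc7; b8: attacked by Qc7.
Legal moves for Black: none.
Not in check and no legal moves → stalemate.

stalemate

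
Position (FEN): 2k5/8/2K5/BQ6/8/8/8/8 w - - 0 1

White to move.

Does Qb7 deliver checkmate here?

yes

After Qb7: black king on c8; in check: yes, from the white queen on b7.
King squares — b7: attacked by Kc6; c7: attacked by Ba5; d7: attacked by Kc6; b8: attacked by Qb7; d8: attacked by Ba5.
Black has no legal moves → checkmate.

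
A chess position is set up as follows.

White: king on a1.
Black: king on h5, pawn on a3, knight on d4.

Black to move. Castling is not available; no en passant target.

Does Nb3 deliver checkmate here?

After Nb3: white king on a1; in check: yes, from the black knight on b3.
White has 2 legal replies: Ka2, Kb1.
In check but a legal move exists → not checkmate.

no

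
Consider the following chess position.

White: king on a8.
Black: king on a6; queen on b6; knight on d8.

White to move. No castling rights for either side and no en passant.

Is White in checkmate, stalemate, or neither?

White to move; white king on a8.
In check: no.
King squares — a7: attacked by Ka6; b7: attacked by Ka6; b8: attacked by Qb6.
Legal moves for White: none.
Not in check and no legal moves → stalemate.

stalemate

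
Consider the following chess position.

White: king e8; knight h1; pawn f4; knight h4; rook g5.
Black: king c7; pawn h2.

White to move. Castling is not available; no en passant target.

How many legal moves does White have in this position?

White to move; king on e8.
In check: no.
Legal moves: Kf8, Kf7, Ke7, Rg8, Rg7+, Rg6, Rh5, Rf5, Re5, Rd5, Rc5+, Rb5, Ra5, Rg4, Rg3, Rg2, Rg1, Ng6, Nf5, Nf3, Ng2, Ng3, Nf2, f5.
Count: 24.

24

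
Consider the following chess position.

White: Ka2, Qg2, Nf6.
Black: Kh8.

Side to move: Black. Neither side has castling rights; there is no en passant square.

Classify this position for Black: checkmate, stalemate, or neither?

Black to move; black king on h8.
In check: no.
King squares — g7: attacked by Qg2; h7: attacked by Nf6; g8: attacked by Qg2.
Legal moves for Black: none.
Not in check and no legal moves → stalemate.

stalemate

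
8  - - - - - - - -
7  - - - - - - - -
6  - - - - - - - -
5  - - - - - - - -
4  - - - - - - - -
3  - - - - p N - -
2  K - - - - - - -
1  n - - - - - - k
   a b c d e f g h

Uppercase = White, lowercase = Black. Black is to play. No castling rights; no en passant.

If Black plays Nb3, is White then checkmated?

After Nb3: white king on a2; in check: no.
White is not in check, so this cannot be checkmate.

no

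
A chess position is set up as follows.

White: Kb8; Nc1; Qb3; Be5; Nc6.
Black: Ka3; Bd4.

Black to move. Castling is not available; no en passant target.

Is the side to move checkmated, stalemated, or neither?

Black to move; black king on a3.
In check: yes, from the white queen on b3.
King squares — a2: attacked by Nc1; b2: attacked by Qb3; b3: attacked by Nc1; a4: attacked by Qb3; b4: attacked by Qb3.
Legal moves for Black: none.
In check with no legal moves → checkmate.

checkmate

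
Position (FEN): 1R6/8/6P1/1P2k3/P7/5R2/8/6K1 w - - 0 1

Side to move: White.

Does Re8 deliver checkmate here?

no

After Re8: black king on e5; in check: yes, from the white rook on e8.
Black has 3 legal replies: Kd6, Kd5, Kd4.
In check but a legal move exists → not checkmate.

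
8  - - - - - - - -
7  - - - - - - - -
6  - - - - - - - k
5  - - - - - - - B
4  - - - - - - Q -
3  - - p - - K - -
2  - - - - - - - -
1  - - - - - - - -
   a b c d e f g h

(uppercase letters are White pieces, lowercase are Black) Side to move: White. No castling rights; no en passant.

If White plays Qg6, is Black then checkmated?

yes

After Qg6: black king on h6; in check: yes, from the white queen on g6.
King squares — g5: attacked by Qg6; h5: attacked by Qg6; g6: attacked by Bh5; g7: attacked by Qg6; h7: attacked by Qg6.
Black has no legal moves → checkmate.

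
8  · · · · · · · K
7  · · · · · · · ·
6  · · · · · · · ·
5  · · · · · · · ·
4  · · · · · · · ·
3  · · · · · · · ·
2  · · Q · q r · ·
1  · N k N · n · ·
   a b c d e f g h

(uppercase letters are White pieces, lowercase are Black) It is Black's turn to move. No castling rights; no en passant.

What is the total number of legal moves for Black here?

Black to move; king on c1.
In check: yes, from the white queen on c2.
Legal moves: Kxc2, Qxc2.
Count: 2.

2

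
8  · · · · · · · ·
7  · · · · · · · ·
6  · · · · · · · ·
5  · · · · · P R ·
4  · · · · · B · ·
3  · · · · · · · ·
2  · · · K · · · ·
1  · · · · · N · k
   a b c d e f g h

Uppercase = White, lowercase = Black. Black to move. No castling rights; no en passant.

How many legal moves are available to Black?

0

Black to move; king on h1.
In check: no.
Legal moves: none.
Count: 0.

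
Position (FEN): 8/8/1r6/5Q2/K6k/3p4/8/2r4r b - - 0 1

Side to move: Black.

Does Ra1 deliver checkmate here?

yes

After Ra1: white king on a4; in check: yes, from the black rook on a1.
King squares — a3: attacked by Ra1; b3: attacked by Rb6; b4: attacked by Rb6; a5: attacked by Ra1; b5: attacked by Rb6.
White has no legal moves → checkmate.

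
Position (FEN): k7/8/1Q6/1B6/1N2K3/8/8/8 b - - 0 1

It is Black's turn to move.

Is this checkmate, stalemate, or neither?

Black to move; black king on a8.
In check: no.
King squares — a7: attacked by Qb6; b7: attacked by Qb6; b8: attacked by Qb6.
Legal moves for Black: none.
Not in check and no legal moves → stalemate.

stalemate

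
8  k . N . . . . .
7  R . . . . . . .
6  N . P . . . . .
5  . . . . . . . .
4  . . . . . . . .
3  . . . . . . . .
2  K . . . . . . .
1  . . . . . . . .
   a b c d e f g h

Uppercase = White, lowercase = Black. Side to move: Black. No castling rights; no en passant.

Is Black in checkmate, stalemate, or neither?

checkmate

Black to move; black king on a8.
In check: yes, from the white rook on a7.
King squares — a7: attacked by Nc8; b7: attacked by Pc6; b8: attacked by Na6.
Legal moves for Black: none.
In check with no legal moves → checkmate.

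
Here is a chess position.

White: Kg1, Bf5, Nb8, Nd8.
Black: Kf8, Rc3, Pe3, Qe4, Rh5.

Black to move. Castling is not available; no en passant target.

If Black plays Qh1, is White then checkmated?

After Qh1: white king on g1; in check: yes, from the black queen on h1.
King squares — f1: attacked by Qh1; h1: attacked by Rh5; f2: attacked by Pe3; g2: attacked by Qh1; h2: attacked by Qh1.
White has no legal moves → checkmate.

yes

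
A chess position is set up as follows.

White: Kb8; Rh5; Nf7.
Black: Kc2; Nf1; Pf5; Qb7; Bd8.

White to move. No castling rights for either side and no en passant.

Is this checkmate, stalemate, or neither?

neither

White to move; white king on b8.
In check: yes, from the black queen on b7.
Legal moves for White: Kxb7.
White is in check but has 1 legal move → neither.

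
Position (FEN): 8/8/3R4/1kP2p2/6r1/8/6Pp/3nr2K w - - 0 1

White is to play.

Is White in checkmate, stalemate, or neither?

White to move; white king on h1.
In check: yes, from the black rook on e1.
Legal moves for White: Kxh2.
White is in check but has 1 legal move → neither.

neither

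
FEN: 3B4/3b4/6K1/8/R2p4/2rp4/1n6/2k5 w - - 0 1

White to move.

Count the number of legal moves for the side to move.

White to move; king on g6.
In check: no.
Legal moves: Be7, Bc7, Bf6, Bb6, Bg5+, Ba5, Bh4, Kh7, Kg7, Kf7, Kh6, Kf6, Kh5, Kg5, Ra8, Ra7, Ra6, Ra5, Rxd4, Rc4, Rb4, Ra3, Ra2, Ra1+.
Count: 24.

24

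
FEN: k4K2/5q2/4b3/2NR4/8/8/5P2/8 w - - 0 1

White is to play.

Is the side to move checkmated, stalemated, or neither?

White to move; white king on f8.
In check: yes, from the black queen on f7.
King squares — e7: attacked by Qf7; f7: attacked by Be6; g7: attacked by Qf7; e8: attacked by Qf7; g8: attacked by Qf7.
Legal moves for White: none.
In check with no legal moves → checkmate.

checkmate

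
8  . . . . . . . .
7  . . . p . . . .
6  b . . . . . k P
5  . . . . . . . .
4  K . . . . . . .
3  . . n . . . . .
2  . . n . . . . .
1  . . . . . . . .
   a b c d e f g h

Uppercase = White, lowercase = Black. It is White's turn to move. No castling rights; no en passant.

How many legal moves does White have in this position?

White to move; king on a4.
In check: yes, from the black knight on c3.
Legal moves: Ka5, Kb3.
Count: 2.

2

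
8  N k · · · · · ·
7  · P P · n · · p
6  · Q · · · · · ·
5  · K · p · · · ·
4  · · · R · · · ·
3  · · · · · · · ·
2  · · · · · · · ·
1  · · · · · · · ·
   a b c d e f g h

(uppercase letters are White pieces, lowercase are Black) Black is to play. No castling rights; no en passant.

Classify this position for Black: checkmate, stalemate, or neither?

checkmate

Black to move; black king on b8.
In check: yes, from the white pawn on c7.
King squares — a7: attacked by Qb6; b7: attacked by Qb6; c7: attacked by Qb6; a8: attacked by Pb7; c8: attacked by Pb7.
Legal moves for Black: none.
In check with no legal moves → checkmate.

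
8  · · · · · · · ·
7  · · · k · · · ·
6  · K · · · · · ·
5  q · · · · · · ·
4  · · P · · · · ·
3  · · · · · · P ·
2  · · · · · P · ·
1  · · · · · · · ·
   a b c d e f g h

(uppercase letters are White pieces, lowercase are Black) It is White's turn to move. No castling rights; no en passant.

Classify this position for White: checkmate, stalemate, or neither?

White to move; white king on b6.
In check: yes, from the black queen on a5.
Legal moves for White: Kb7, Kxa5.
White is in check but has 2 legal moves → neither.

neither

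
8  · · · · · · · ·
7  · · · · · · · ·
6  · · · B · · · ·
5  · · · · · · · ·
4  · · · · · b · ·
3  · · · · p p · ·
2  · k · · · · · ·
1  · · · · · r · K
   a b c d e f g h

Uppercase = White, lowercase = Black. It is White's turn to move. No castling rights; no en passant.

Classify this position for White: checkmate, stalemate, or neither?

White to move; white king on h1.
In check: yes, from the black rook on f1.
King squares — g1: attacked by Rf1; g2: attacked by Pf3; h2: attacked by Bf4.
Legal moves for White: none.
In check with no legal moves → checkmate.

checkmate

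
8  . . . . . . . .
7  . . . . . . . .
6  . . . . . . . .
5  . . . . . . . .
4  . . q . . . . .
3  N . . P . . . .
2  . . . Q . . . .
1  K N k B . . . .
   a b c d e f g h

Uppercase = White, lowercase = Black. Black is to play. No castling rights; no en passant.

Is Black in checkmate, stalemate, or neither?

checkmate

Black to move; black king on c1.
In check: yes, from the white queen on d2.
King squares — b1: attacked by Ka1; d1: attacked by Qd2; b2: attacked by Ka1; c2: attacked by Bd1; d2: attacked by Nb1.
Legal moves for Black: none.
In check with no legal moves → checkmate.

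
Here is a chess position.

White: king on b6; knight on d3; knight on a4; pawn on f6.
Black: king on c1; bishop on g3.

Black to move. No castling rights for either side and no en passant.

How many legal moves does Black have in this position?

Black to move; king on c1.
In check: yes, from the white knight on d3.
Legal moves: Kd2, Kc2, Kd1, Kb1.
Count: 4.

4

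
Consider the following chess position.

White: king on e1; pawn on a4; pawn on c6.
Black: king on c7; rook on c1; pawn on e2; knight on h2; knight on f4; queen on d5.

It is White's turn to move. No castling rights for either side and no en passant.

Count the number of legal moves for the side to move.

White to move; king on e1.
In check: yes, from the black rook on c1.
Legal moves: Kf2.
Count: 1.

1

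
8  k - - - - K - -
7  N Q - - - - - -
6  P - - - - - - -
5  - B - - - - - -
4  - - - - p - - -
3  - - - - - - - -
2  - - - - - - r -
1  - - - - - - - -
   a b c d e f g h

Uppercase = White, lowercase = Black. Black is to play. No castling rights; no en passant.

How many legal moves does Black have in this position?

0

Black to move; king on a8.
In check: yes, from the white queen on b7.
Legal moves: none.
Count: 0.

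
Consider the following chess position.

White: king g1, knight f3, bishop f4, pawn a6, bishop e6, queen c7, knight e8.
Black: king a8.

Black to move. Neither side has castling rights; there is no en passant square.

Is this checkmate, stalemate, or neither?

stalemate

Black to move; black king on a8.
In check: no.
King squares — a7: attacked by Qc7; b7: attacked by Pa6; b8: attacked by Qc7.
Legal moves for Black: none.
Not in check and no legal moves → stalemate.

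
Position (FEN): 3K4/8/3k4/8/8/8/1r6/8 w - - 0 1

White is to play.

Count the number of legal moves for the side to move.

2

White to move; king on d8.
In check: no.
Legal moves: Ke8, Kc8.
Count: 2.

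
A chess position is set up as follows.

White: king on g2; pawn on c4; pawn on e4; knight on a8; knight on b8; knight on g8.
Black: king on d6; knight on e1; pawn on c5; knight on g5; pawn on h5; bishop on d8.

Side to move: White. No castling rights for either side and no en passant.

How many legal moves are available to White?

6

White to move; king on g2.
In check: yes, from the black knight on e1.
Legal moves: Kg3, Kh2, Kf2, Kh1, Kg1, Kf1.
Count: 6.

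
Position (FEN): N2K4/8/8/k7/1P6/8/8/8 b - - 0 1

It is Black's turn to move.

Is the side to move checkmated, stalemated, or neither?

Black to move; black king on a5.
In check: yes, from the white pawn on b4.
Legal moves for Black: Ka6, Kb5, Kxb4, Ka4.
Black is in check but has 4 legal moves → neither.

neither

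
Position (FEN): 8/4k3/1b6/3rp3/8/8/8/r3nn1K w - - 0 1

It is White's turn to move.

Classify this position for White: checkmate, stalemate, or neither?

stalemate

White to move; white king on h1.
In check: no.
King squares — g1: attacked by Bb6; g2: attacked by Ne1; h2: attacked by Nf1.
Legal moves for White: none.
Not in check and no legal moves → stalemate.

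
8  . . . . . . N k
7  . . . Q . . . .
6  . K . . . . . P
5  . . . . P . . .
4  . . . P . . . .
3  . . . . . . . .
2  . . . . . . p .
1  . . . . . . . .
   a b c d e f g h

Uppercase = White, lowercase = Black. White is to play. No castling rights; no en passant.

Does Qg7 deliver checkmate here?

yes

After Qg7: black king on h8; in check: yes, from the white queen on g7.
King squares — g7: attacked by Ph6; h7: attacked by Qg7; g8: attacked by Qg7.
Black has no legal moves → checkmate.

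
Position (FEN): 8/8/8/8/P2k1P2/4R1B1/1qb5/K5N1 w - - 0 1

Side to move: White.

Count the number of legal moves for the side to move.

1

White to move; king on a1.
In check: yes, from the black queen on b2.
Legal moves: Kxb2.
Count: 1.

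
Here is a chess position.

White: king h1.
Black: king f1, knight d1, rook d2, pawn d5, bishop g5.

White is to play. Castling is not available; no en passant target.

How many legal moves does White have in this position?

0

White to move; king on h1.
In check: no.
Legal moves: none.
Count: 0.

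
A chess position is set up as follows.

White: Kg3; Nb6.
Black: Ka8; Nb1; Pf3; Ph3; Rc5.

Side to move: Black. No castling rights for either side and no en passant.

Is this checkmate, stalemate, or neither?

neither

Black to move; black king on a8.
In check: yes, from the white knight on b6.
King squares — a7: available; b7: available; b8: available.
Legal moves for Black: Kb8, Kb7, Ka7.
Black is in check but has 3 legal moves → neither.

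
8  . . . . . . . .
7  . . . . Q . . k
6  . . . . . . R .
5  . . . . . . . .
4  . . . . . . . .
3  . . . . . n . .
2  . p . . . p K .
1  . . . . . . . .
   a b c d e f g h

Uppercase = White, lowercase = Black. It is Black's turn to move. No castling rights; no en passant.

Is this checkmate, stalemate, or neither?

neither

Black to move; black king on h7.
In check: yes, from the white queen on e7.
King squares — g6: available; h6: attacked by Rg6; g7: attacked by Rg6; g8: attacked by Rg6; h8: available.
Legal moves for Black: Kh8, Kxg6.
Black is in check but has 2 legal moves → neither.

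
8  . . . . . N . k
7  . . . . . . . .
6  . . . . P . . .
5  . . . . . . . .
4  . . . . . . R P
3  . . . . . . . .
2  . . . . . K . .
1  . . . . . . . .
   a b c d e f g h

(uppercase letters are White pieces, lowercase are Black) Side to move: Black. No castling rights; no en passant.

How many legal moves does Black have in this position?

0

Black to move; king on h8.
In check: no.
Legal moves: none.
Count: 0.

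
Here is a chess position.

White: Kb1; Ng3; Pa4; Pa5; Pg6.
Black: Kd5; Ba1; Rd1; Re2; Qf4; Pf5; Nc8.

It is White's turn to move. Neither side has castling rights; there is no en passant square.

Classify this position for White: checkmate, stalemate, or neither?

White to move; white king on b1.
In check: yes, from the black rook on d1.
King squares — a1: attacked by Rd1; c1: attacked by Rd1; a2: attacked by Re2; b2: attacked by Ba1; c2: attacked by Re2.
Legal moves for White: none.
In check with no legal moves → checkmate.

checkmate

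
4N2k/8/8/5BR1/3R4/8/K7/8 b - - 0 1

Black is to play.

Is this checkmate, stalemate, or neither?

Black to move; black king on h8.
In check: no.
King squares — g7: attacked by Rg5; h7: attacked by Bf5; g8: attacked by Rg5.
Legal moves for Black: none.
Not in check and no legal moves → stalemate.

stalemate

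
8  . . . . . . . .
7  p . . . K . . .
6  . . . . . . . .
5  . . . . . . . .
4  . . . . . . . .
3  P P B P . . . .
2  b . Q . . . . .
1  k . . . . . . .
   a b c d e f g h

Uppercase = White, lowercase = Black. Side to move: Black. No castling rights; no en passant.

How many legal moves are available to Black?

Black to move; king on a1.
In check: yes, from the white bishop on c3.
Legal moves: none.
Count: 0.

0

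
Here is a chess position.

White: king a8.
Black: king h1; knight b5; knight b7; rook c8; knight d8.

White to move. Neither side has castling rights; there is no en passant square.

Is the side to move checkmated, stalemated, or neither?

White to move; white king on a8.
In check: yes, from the black rook on c8.
King squares — a7: attacked by Nb5; b7: attacked by Nd8; b8: attacked by Rc8.
Legal moves for White: none.
In check with no legal moves → checkmate.

checkmate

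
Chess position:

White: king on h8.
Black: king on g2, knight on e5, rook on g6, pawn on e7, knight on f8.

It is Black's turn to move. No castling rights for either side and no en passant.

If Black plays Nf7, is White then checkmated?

After Nf7: white king on h8; in check: yes, from the black knight on f7.
King squares — g7: attacked by Rg6; h7: attacked by Nf8; g8: attacked by Rg6.
White has no legal moves → checkmate.

yes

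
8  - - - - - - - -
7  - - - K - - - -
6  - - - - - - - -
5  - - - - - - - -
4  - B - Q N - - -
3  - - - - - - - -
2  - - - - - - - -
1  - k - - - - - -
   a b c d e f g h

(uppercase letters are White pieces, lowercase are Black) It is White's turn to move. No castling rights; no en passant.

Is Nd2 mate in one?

no

After Nd2: black king on b1; in check: yes, from the white knight on d2.
Black has 3 legal replies: Kc2, Ka2, Kc1.
In check but a legal move exists → not checkmate.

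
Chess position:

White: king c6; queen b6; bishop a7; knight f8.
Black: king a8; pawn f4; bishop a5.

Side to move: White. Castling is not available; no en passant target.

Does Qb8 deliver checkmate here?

yes

After Qb8: black king on a8; in check: yes, from the white queen on b8.
King squares — a7: attacked by Qb8; b7: attacked by Kc6; b8: attacked by Ba7.
Black has no legal moves → checkmate.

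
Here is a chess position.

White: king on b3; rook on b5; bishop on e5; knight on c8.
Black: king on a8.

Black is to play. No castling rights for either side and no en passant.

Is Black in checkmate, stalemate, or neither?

Black to move; black king on a8.
In check: no.
King squares — a7: attacked by Nc8; b7: attacked by Rb5; b8: attacked by Rb5.
Legal moves for Black: none.
Not in check and no legal moves → stalemate.

stalemate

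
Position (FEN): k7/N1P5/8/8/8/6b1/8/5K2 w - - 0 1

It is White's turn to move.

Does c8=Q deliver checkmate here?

no

After c8=Q: black king on a8; in check: yes, from the white queen on c8.
Black has 2 legal replies: Kxa7, Bb8.
In check but a legal move exists → not checkmate.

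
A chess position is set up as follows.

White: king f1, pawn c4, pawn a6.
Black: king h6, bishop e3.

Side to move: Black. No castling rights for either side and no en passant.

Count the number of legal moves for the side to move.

Black to move; king on h6.
In check: no.
Legal moves: Kh7, Kg7, Kg6, Kh5, Kg5, Ba7, Bb6, Bg5, Bc5, Bf4, Bd4, Bf2, Bd2, Bg1, Bc1.
Count: 15.

15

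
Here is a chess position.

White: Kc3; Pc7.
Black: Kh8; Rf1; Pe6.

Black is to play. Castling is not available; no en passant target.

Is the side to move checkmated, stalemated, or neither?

neither

Black to move; black king on h8.
In check: no.
Legal moves for Black: Kg8, Kh7, Kg7, Rf8, Rf7, Rf6, Rf5, Rf4, Rf3+, Rf2, Rh1, Rg1, Re1, Rd1, Rc1+, Rb1, Ra1, e5.
Black has 18 legal moves and is not in check → neither.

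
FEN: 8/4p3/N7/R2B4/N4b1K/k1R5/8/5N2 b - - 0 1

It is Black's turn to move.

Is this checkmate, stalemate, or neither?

Black to move; black king on a3.
In check: yes, from the white rook on c3.
King squares — a2: attacked by Bd5; b2: attacked by Na4; b3: attacked by Rc3; a4: attacked by Ra5; b4: attacked by Na6.
Legal moves for Black: none.
In check with no legal moves → checkmate.

checkmate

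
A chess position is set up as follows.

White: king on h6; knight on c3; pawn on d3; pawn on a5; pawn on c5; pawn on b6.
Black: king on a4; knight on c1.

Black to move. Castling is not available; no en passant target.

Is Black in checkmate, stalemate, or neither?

Black to move; black king on a4.
In check: yes, from the white knight on c3.
Legal moves for Black: Kxa5, Kb4, Kb3, Ka3.
Black is in check but has 4 legal moves → neither.

neither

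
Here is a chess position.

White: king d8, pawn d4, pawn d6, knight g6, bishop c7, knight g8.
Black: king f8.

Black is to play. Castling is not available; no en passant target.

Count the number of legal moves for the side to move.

3

Black to move; king on f8.
In check: yes, from the white knight on g6.
Legal moves: Kxg8, Kg7, Kf7.
Count: 3.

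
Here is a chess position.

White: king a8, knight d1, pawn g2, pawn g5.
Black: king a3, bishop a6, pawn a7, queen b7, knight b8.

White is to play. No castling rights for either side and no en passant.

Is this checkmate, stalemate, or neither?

checkmate

White to move; white king on a8.
In check: yes, from the black queen on b7.
King squares — a7: attacked by Qb7; b7: attacked by Ba6; b8: attacked by Qb7.
Legal moves for White: none.
In check with no legal moves → checkmate.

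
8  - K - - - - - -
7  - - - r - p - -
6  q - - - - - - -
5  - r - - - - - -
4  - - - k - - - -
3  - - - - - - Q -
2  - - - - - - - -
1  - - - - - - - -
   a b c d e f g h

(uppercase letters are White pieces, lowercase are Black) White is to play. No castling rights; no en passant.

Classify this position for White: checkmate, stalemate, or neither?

White to move; white king on b8.
In check: yes, from the black rook on b5.
King squares — a7: attacked by Qa6; b7: attacked by Rb5; c7: attacked by Rd7; a8: attacked by Qa6; c8: attacked by Qa6.
Legal moves for White: none.
In check with no legal moves → checkmate.

checkmate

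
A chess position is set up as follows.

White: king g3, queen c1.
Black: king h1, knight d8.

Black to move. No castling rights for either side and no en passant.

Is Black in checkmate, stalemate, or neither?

Black to move; black king on h1.
In check: yes, from the white queen on c1.
King squares — g1: attacked by Qc1; g2: attacked by Kg3; h2: attacked by Kg3.
Legal moves for Black: none.
In check with no legal moves → checkmate.

checkmate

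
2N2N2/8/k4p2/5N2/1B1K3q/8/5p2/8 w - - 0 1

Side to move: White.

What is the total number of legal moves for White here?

6

White to move; king on d4.
In check: yes, from the black queen on h4.
Legal moves: Kd5, Kc5, Ke3, Kd3, Kc3, Nxh4.
Count: 6.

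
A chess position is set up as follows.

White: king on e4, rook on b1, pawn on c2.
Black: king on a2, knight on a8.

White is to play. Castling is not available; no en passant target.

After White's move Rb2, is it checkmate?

After Rb2: black king on a2; in check: yes, from the white rook on b2.
Black has 3 legal replies: Ka3, Kxb2, Ka1.
In check but a legal move exists → not checkmate.

no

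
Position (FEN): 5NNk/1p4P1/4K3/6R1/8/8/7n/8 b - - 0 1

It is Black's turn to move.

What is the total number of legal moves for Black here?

Black to move; king on h8.
In check: yes, from the white pawn on g7.
Legal moves: Kxg8.
Count: 1.

1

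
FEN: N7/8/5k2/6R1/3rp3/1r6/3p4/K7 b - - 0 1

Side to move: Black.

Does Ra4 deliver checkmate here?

After Ra4: white king on a1; in check: yes, from the black rook on a4.
King squares — b1: attacked by Rb3; a2: attacked by Ra4; b2: attacked by Rb3.
White has no legal moves → checkmate.

yes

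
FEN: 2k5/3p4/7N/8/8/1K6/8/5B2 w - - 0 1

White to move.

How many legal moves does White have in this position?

19

White to move; king on b3.
In check: no.
Legal moves: Ng8, Nf7, Nf5, Ng4, Kc4, Kb4, Ka4, Kc3, Ka3, Kc2, Kb2, Ka2, Ba6+, Bb5, Bc4, Bh3, Bd3, Bg2, Be2.
Count: 19.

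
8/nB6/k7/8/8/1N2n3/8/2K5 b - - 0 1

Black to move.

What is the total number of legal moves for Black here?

3

Black to move; king on a6.
In check: yes, from the white bishop on b7.
Legal moves: Kxb7, Kb6, Kb5.
Count: 3.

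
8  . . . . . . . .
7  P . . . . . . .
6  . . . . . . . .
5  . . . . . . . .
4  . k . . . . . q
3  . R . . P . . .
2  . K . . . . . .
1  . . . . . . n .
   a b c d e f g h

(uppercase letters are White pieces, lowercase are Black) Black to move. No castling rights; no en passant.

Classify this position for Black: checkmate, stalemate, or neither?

Black to move; black king on b4.
In check: yes, from the white rook on b3.
King squares — a3: attacked by Kb2; b3: attacked by Kb2; c3: attacked by Kb2; a4: available; c4: available; a5: available; b5: attacked by Rb3; c5: available.
Legal moves for Black: Kc5, Ka5, Kc4, Ka4.
Black is in check but has 4 legal moves → neither.

neither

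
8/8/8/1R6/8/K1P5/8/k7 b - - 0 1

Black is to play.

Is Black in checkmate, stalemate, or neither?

Black to move; black king on a1.
In check: no.
King squares — b1: attacked by Rb5; a2: attacked by Ka3; b2: attacked by Ka3.
Legal moves for Black: none.
Not in check and no legal moves → stalemate.

stalemate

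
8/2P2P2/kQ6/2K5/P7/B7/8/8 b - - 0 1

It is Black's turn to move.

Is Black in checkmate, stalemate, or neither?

Black to move; black king on a6.
In check: yes, from the white queen on b6.
King squares — a5: attacked by Qb6; b5: attacked by Pa4; b6: attacked by Kc5; a7: attacked by Qb6; b7: attacked by Qb6.
Legal moves for Black: none.
In check with no legal moves → checkmate.

checkmate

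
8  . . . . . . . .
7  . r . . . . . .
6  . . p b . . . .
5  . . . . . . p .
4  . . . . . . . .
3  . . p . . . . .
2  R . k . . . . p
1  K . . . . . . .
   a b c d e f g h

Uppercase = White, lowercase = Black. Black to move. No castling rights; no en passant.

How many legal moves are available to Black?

Black to move; king on c2.
In check: yes, from the white rook on a2.
Legal moves: Kd3, Kb3, Kd1, Kc1, Rb2.
Count: 5.

5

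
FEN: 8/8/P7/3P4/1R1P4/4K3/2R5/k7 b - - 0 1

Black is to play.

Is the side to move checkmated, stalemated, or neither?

stalemate

Black to move; black king on a1.
In check: no.
King squares — b1: attacked by Rb4; a2: attacked by Rc2; b2: attacked by Rc2.
Legal moves for Black: none.
Not in check and no legal moves → stalemate.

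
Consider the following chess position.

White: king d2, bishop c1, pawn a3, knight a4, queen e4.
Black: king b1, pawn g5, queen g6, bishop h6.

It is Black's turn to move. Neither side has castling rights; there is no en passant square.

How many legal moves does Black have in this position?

Black to move; king on b1.
In check: yes, from the white queen on e4.
Legal moves: Ka2, Ka1, Qxe4.
Count: 3.

3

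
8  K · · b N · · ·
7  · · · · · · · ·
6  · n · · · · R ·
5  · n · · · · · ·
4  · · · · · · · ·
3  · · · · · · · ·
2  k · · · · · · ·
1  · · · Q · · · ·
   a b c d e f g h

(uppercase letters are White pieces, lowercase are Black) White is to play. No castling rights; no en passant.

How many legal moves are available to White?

3

White to move; king on a8.
In check: yes, from the black knight on b6.
Legal moves: Kb8, Kb7, Rxb6.
Count: 3.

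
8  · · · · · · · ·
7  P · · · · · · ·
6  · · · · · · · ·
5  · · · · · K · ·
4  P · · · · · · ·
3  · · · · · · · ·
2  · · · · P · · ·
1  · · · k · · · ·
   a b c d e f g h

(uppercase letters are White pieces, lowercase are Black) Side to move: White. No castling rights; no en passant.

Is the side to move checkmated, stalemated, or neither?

neither

White to move; white king on f5.
In check: no.
Legal moves for White: Kg6, Kf6, Ke6, Kg5, Ke5, Kg4, Kf4, Ke4, a8=Q, a8=R, a8=B, a8=N, a5, e3, e4.
White has 15 legal moves and is not in check → neither.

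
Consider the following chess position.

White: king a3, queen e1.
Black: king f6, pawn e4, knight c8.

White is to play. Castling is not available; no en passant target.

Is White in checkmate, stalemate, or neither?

White to move; white king on a3.
In check: no.
Legal moves for White include: Kb4, Ka4, Kb3, Kb2, Ka2, Qa5, Qh4+, Qxe4, Qb4, Qg3, Qe3, Qc3+, Qf2+, Qe2, Qd2, Qh1, Qg1, Qf1+, ... (list truncated; more exist).
White has legal moves and is not in check → neither.

neither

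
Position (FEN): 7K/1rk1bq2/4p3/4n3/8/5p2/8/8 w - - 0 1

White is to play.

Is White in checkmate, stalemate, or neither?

White to move; white king on h8.
In check: no.
King squares — g7: attacked by Qf7; h7: attacked by Qf7; g8: attacked by Qf7.
Legal moves for White: none.
Not in check and no legal moves → stalemate.

stalemate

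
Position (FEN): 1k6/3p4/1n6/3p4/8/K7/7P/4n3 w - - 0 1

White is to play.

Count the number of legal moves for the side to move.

White to move; king on a3.
In check: no.
Legal moves: Kb4, Kb3, Kb2, Ka2, h3, h4.
Count: 6.

6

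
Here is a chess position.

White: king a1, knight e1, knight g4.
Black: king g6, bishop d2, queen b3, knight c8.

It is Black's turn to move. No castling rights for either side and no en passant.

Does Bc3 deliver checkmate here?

After Bc3: white king on a1; in check: yes, from the black bishop on c3.
King squares — b1: attacked by Qb3; a2: attacked by Qb3; b2: attacked by Qb3.
White has no legal moves → checkmate.

yes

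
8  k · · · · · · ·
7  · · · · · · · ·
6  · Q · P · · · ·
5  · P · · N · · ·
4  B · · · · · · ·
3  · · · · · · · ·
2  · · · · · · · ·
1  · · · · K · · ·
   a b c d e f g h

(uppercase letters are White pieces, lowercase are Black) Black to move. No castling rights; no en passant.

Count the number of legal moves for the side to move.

Black to move; king on a8.
In check: no.
Legal moves: none.
Count: 0.

0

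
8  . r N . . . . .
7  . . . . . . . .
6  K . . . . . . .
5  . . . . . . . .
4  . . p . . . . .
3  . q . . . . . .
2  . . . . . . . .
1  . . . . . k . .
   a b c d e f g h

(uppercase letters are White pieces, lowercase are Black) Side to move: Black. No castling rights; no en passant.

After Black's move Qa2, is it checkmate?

yes

After Qa2: white king on a6; in check: yes, from the black queen on a2.
King squares — a5: attacked by Qa2; b5: attacked by Rb8; b6: attacked by Rb8; a7: attacked by Qa2; b7: attacked by Rb8.
White has no legal moves → checkmate.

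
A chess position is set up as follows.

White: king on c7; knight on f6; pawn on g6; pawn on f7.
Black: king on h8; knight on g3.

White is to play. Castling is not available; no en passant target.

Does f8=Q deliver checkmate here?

yes

After f8=Q: black king on h8; in check: yes, from the white queen on f8.
King squares — g7: attacked by Qf8; h7: attacked by Nf6; g8: attacked by Nf6.
Black has no legal moves → checkmate.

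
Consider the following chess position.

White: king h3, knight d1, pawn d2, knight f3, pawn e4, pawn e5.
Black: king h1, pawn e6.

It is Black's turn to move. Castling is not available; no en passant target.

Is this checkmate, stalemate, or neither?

Black to move; black king on h1.
In check: no.
King squares — g1: attacked by Nf3; g2: attacked by Kh3; h2: attacked by Nf3.
Legal moves for Black: none.
Not in check and no legal moves → stalemate.

stalemate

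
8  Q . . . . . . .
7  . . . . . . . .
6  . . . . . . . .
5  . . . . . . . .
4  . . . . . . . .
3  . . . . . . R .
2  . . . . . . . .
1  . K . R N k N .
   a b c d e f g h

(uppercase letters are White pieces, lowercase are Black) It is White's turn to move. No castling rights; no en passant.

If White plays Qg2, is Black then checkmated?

After Qg2: black king on f1; in check: yes, from the white queen on g2.
King squares — e1: attacked by Rd1; g1: attacked by Qg2; e2: attacked by Ng1; f2: attacked by Qg2; g2: attacked by Ne1.
Black has no legal moves → checkmate.

yes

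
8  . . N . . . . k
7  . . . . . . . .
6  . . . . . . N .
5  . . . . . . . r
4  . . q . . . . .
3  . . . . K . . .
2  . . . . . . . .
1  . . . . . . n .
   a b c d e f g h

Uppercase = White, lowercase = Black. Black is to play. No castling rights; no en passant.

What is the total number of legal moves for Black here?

3

Black to move; king on h8.
In check: yes, from the white knight on g6.
Legal moves: Kg8, Kh7, Kg7.
Count: 3.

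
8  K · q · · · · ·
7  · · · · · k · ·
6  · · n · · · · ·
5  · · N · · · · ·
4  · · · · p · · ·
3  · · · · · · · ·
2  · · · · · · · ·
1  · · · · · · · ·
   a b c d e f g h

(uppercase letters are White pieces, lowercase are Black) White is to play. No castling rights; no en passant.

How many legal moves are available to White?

White to move; king on a8.
In check: yes, from the black queen on c8.
Legal moves: none.
Count: 0.

0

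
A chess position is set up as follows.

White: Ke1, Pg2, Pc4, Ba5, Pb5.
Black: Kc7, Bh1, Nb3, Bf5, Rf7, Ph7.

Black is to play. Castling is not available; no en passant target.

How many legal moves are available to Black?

6

Black to move; king on c7.
In check: yes, from the white bishop on a5.
Legal moves: Kc8, Kb8, Kd7, Kb7, Kd6, Nxa5.
Count: 6.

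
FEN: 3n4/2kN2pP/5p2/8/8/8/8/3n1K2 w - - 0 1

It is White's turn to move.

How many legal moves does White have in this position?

White to move; king on f1.
In check: no.
Legal moves: Nf8, Nb8, Nxf6, Nb6, Ne5, Nc5, Kg2, Ke2, Kg1, Ke1, h8=Q, h8=R, h8=B, h8=N.
Count: 14.

14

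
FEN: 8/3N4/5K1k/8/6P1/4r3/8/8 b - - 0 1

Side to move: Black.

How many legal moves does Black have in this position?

15

Black to move; king on h6.
In check: no.
Legal moves: Kh7, Re8, Re7, Re6+, Re5, Re4, Rh3, Rg3, Rf3+, Rd3, Rc3, Rb3, Ra3, Re2, Re1.
Count: 15.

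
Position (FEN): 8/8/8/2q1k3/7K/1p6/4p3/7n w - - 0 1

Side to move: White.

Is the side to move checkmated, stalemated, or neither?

neither

White to move; white king on h4.
In check: no.
Legal moves for White: Kh5, Kg5, Kg4, Kh3.
White has 4 legal moves and is not in check → neither.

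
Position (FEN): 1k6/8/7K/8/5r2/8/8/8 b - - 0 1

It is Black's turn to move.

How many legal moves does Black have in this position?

Black to move; king on b8.
In check: no.
Legal moves: Kc8, Ka8, Kc7, Kb7, Ka7, Rf8, Rf7, Rf6+, Rf5, Rh4+, Rg4, Re4, Rd4, Rc4, Rb4, Ra4, Rf3, Rf2, Rf1.
Count: 19.

19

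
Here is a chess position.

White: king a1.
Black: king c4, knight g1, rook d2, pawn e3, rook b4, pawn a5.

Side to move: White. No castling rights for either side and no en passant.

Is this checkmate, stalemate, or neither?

stalemate

White to move; white king on a1.
In check: no.
King squares — b1: attacked by Rb4; a2: attacked by Rd2; b2: attacked by Rd2.
Legal moves for White: none.
Not in check and no legal moves → stalemate.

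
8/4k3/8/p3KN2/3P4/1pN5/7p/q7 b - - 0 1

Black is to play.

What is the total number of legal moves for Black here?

Black to move; king on e7.
In check: yes, from the white knight on f5.
Legal moves: Kf8, Ke8, Kd8, Kf7, Kd7.
Count: 5.

5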